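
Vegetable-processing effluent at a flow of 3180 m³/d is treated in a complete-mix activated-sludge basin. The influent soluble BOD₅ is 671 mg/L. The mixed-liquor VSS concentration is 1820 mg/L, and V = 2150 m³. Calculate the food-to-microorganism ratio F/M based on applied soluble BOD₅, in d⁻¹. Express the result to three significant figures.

F/M = Q·S₀ / (V·X) = 3180 × 671 / (2150 × 1820) = 0.5453 g soluble BOD₅·(g VSS·d)⁻¹.

F/M ≈ 0.545 d⁻¹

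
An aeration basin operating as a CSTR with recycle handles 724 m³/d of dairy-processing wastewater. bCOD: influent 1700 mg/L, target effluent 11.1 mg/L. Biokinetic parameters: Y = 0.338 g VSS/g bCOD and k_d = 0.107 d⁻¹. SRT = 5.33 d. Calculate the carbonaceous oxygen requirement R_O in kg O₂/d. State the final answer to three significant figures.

Correct the yield for decay: Y_obs = Y/(1 + k_d θ_c) = 0.338 / (1 + 0.107 × 5.33) = 0.338 / 1.570 = 0.2152.
Mass of bCOD removed per day: Q(S₀ − S) = 724 × 1689 g/m³ = 1223 kg/d.
Net sludge production P_X = 0.2152 × 1223 = 263.2 kg VSS/d.
Carbonaceous O₂ demand = substrate oxidised − cell-mass equivalent = 1223 − 1.42 × 263.2 = 849.0 kg O₂/d.

R_O ≈ 849 kg O₂/d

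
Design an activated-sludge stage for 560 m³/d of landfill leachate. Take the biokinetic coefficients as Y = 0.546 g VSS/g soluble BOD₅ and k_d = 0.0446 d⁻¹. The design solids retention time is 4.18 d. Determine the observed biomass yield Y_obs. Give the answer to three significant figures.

Observed yield with endogenous decay: Y_obs = Y / (1 + k_d·θ_c) = 0.546 / (1 + 0.0446 × 4.18) = 0.546 / 1.186 = 0.4602 g VSS/g soluble BOD₅.

Y_obs ≈ 0.460 g VSS/g soluble BOD₅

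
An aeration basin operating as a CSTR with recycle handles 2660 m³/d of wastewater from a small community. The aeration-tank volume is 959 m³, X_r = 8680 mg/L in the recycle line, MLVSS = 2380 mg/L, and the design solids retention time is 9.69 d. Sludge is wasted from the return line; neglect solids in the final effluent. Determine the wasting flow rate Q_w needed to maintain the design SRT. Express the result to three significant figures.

Q_w = (V·X)/(θ_c X_r) = 959.0 × 2380 / (9.69 × 8680) = 27.14 m³/d.

Q_w ≈ 27.1 m³/d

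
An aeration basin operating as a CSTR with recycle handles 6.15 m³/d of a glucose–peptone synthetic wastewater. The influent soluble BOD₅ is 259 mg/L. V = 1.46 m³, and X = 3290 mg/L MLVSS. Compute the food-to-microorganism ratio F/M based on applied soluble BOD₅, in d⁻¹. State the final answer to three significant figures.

F/M ≈ 0.332 d⁻¹

Food-to-microorganism ratio F/M = Q S₀ / (V X) = 6.15 × 259 / (1.460 × 3290) = 0.3316 d⁻¹.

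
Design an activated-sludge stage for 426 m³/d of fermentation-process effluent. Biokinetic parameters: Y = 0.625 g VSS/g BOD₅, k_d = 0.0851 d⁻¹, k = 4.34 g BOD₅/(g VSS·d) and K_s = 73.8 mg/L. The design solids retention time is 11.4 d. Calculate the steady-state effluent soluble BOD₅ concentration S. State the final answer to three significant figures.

From the Monod/SRT balance for a CMAS, S = K_s·(1+k_d θ_c)/[θ_c·(Y k − k_d) − 1] = 73.8 × (1 + 0.0851 × 11.4) / [11.4 × (0.625 × 4.34 − 0.0851) − 1] = 145.4 / 28.95 = 5.022 mg/L.

S ≈ 5.02 mg/L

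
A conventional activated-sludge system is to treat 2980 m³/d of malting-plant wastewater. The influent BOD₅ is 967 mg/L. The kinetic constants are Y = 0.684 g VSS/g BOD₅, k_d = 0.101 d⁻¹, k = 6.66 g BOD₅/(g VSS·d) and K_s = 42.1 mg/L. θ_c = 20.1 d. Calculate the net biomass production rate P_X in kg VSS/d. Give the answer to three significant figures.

P_X ≈ 650 kg VSS/d

Effluent substrate depends only on kinetics and SRT: S = K_s(1 + k_d θ_c) / [θ_c(Yk − k_d) − 1] = 42.1 × (1 + 0.101 × 20.1) / [20.1 × (0.684 × 6.66 − 0.101) − 1] = 127.6 / 88.53 = 1.441 mg/L.
Y_obs = Y / (1 + k_d θ_c) = 0.684 / (1 + 0.101 × 20.1) = 0.684 / 3.030 = 0.2257.
Mass of BOD₅ removed per day: Q(S₀ − S) = 2980 × 965.6 g/m³ = 2877 kg/d.
So the net sludge growth is P_X = 0.2257 × 2877 = 649.5 kg VSS/d.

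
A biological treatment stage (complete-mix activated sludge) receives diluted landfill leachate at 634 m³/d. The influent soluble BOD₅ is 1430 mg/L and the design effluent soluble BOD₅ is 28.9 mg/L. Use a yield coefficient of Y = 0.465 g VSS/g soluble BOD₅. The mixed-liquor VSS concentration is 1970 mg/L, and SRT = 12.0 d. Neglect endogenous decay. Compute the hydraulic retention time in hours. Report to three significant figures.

τ ≈ 95.2 h

V·X = Y·Q·ΔS·θ_c gives V = 0.465 × 634 × (1430 − 28.9) × 12.0 / 1970 = 2516 m³.
Hydraulic retention time τ = V/Q = 2516 / 634 = 3.969 d = 95.25 h.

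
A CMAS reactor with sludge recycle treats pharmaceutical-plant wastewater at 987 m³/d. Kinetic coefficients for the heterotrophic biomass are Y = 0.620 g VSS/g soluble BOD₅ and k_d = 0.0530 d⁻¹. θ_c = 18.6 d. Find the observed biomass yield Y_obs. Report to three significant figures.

The observed yield is Y_obs = Y/(1 + k_d·θ_c) = 0.620 / (1 + 0.0530 × 18.6) = 0.620 / 1.986 = 0.3122 g VSS per g soluble BOD₅ removed.

Y_obs ≈ 0.312 g VSS/g soluble BOD₅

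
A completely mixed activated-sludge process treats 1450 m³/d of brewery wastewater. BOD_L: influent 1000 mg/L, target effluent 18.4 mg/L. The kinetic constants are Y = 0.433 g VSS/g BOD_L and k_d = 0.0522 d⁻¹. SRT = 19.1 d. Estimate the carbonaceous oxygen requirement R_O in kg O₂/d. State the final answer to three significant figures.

R_O ≈ 985 kg O₂/d

Correct the yield for decay: Y_obs = Y/(1 + k_d θ_c) = 0.433 / (1 + 0.0522 × 19.1) = 0.433 / 1.997 = 0.2168.
Substrate removed = Q·(S₀ − S) = 1450 m³/d × (1000 − 18.4) g/m³ = 1.42×10^6 g/d = 1423 kg/d.
Net sludge production P_X = 0.2168 × 1423 = 308.6 kg VSS/d.
R_O = Q·(S₀ − S) − 1.42·P_X = 1423 − 1.42 × 308.6 = 985.1 kg O₂/d.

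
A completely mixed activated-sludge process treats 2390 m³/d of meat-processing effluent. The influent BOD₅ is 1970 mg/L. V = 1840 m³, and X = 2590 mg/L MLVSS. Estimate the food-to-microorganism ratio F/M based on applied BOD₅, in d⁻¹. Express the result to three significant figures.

F/M ≈ 0.988 d⁻¹

F/M = Q·S₀ / (V·X) = 2390 × 1970 / (1840 × 2590) = 0.9880 g BOD₅·(g VSS·d)⁻¹.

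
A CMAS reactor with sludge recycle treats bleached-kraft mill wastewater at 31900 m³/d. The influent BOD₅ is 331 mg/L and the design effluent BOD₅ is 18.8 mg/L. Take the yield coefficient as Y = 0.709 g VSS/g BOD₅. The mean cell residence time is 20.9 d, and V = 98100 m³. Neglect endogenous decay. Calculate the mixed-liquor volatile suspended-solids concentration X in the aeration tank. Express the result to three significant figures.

X ≈ 1500 mg/L

Without decay, X = Y Q (S₀−S) θ_c / V = 0.709 × 31900 × (331 − 18.8) × 20.9 / 98100 = 1504 mg/L.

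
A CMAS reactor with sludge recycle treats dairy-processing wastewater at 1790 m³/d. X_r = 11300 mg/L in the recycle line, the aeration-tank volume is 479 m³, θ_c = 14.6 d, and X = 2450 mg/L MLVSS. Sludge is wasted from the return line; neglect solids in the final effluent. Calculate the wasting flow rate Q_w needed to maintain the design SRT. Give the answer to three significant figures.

Q_w ≈ 7.11 m³/d

Q_w = (V·X)/(θ_c X_r) = 479.0 × 2450 / (14.6 × 11300) = 7.113 m³/d.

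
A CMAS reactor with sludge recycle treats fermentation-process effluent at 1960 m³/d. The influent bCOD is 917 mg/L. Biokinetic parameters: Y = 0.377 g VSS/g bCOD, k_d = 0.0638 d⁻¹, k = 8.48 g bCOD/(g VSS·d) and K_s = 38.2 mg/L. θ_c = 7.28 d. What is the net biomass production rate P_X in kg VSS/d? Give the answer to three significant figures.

For a completely mixed reactor with recycle the Lawrence–McCarty relation gives S = K_s·(1 + k_d·θ_c) / [θ_c·(Y·k − k_d) − 1] = 38.2 × (1 + 0.0638 × 7.28) / [7.28 × (0.377 × 8.48 − 0.0638) − 1] = 55.94 / 21.81 = 2.565 mg/L.
Correct the yield for decay: Y_obs = Y/(1 + k_d θ_c) = 0.377 / (1 + 0.0638 × 7.28) = 0.377 / 1.464 = 0.2574.
ΔS = 917 − 2.57 = 914.4 mg/L, so the substrate removal rate is 1960 × 914.4/1000 = 1792 kg bCOD/d.
Biomass produced: P_X = Y_obs·Q·ΔS = 0.2574 × 1792 ≈ 461.4 kg VSS/d.

P_X ≈ 461 kg VSS/d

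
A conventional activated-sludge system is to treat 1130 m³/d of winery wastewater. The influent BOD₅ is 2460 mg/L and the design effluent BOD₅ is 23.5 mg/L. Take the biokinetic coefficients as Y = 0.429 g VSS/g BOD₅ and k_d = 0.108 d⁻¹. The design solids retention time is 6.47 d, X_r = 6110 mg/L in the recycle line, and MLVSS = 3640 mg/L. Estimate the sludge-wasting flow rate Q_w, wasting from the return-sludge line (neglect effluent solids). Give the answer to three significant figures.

Rearranging the biomass balance for a CMAS with decay, V = Y·Q·ΔS·θ_c / [X·(1+k_d θ_c)] = 0.429 × 1130 × (2460 − 23.5) × 6.47 / [3640 × (1 + 0.108 × 6.47)] = 7.64×10^6 / 6183 = 1236 m³.
θ_c = V·X/(Q_w·X_r) when wasting from the recycle, so Q_w = V·X/(θ_c·X_r) = 1236 × 3640 / (6.47 × 6110) = 113.8 m³/d.

Q_w ≈ 114 m³/d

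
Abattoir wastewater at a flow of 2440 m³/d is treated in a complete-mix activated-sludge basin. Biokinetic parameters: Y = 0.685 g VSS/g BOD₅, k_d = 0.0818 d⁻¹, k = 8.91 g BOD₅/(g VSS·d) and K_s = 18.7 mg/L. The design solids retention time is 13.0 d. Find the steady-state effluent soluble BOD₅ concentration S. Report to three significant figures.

S ≈ 0.499 mg/L

For a completely mixed reactor with recycle the Lawrence–McCarty relation gives S = K_s·(1 + k_d·θ_c) / [θ_c·(Y·k − k_d) − 1] = 18.7 × (1 + 0.0818 × 13.0) / [13.0 × (0.685 × 8.91 − 0.0818) − 1] = 38.59 / 77.28 = 0.4993 mg/L.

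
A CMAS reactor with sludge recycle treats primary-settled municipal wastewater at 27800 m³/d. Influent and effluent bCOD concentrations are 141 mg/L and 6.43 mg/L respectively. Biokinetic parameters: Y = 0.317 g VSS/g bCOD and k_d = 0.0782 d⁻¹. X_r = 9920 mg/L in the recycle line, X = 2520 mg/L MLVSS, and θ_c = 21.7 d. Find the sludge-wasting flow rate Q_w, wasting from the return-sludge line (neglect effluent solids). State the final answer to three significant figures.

From the SRT design equation V = Y Q (S₀−S) θ_c / [X (1 + k_d θ_c)] = 0.317 × 27800 × (141 − 6.43) × 21.7 / [2520 × (1 + 0.0782 × 21.7)] = 2.57×10^7 / 6796 = 3787 m³.
θ_c = V·X/(Q_w·X_r) when wasting from the recycle, so Q_w = V·X/(θ_c·X_r) = 3787 × 2520 / (21.7 × 9920) = 44.33 m³/d.

Q_w ≈ 44.3 m³/d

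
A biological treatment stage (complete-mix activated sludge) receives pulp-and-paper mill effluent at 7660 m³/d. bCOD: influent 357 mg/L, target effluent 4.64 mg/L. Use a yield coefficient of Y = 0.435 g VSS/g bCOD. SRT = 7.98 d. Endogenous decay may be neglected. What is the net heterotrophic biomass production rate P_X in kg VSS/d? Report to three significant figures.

With endogenous decay neglected, the observed yield equals the true yield: Y_obs = Y = 0.435 g VSS/g bCOD.
Q·(S₀ − S) = 7660 × (357 − 4.64) × 10⁻³ = 2699 kg/d removed.
So the net sludge growth is P_X = 0.4350 × 2699 = 1174 kg VSS/d.

P_X ≈ 1170 kg VSS/d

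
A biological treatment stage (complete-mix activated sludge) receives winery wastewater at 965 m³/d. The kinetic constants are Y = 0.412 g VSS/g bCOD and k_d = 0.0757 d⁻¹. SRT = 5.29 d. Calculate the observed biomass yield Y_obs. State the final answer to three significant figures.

The observed yield is Y_obs = Y/(1 + k_d·θ_c) = 0.412 / (1 + 0.0757 × 5.29) = 0.412 / 1.400 = 0.2942 g VSS per g bCOD removed.

Y_obs ≈ 0.294 g VSS/g bCOD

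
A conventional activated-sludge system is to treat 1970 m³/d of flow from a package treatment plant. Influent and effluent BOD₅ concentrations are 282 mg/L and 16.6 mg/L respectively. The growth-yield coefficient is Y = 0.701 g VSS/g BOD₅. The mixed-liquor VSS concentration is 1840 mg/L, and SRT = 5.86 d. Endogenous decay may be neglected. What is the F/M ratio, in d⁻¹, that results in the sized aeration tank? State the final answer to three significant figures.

F/M ≈ 0.259 d⁻¹

With k_d = 0 the design equation reduces to V = Y Q (S₀−S) θ_c / X = 0.701 × 1970 × (282 − 16.6) × 5.86 / 1840 = 1167 m³.
F/M = Q·S₀ / (V·X) = 1970 × 282 / (1167 × 1840) = 0.2587 g BOD₅·(g VSS·d)⁻¹.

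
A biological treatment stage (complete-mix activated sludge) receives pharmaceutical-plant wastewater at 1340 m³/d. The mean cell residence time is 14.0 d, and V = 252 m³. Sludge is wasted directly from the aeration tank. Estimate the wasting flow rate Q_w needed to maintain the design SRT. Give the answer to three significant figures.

Q_w ≈ 18.0 m³/d

For wasting at MLVSS concentration, Q_w = V/θ_c = 252.0/14.0 = 18.00 m³/d.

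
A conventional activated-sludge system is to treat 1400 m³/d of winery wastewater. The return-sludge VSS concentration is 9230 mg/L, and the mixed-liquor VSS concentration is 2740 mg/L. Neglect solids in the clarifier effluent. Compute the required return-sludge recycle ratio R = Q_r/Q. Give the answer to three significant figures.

R ≈ 0.422

Mass balance around the secondary clarifier (neglecting effluent solids): R = X / (X_r − X) = 2740 / (9230 − 2740) = 0.4222.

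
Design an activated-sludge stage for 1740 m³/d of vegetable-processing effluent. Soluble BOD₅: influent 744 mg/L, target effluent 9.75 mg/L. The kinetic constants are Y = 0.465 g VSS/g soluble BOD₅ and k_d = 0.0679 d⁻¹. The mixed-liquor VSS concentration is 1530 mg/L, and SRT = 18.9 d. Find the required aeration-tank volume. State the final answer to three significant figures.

V ≈ 3210 m³

From the SRT design equation V = Y Q (S₀−S) θ_c / [X (1 + k_d θ_c)] = 0.465 × 1740 × (744 − 9.75) × 18.9 / [1530 × (1 + 0.0679 × 18.9)] = 1.12×10^7 / 3493 = 3214 m³.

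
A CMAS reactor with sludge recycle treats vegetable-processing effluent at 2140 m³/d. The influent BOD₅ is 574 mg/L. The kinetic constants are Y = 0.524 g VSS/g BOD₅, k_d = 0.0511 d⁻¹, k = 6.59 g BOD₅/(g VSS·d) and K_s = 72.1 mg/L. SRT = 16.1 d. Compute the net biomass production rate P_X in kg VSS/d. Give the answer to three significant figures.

P_X ≈ 352 kg VSS/d

Effluent substrate depends only on kinetics and SRT: S = K_s(1 + k_d θ_c) / [θ_c(Yk − k_d) − 1] = 72.1 × (1 + 0.0511 × 16.1) / [16.1 × (0.524 × 6.59 − 0.0511) − 1] = 131.4 / 53.77 = 2.444 mg/L.
The observed yield is Y_obs = Y/(1 + k_d·θ_c) = 0.524 / (1 + 0.0511 × 16.1) = 0.524 / 1.823 = 0.2875 g VSS per g BOD₅ removed.
Substrate removed = Q·(S₀ − S) = 2140 m³/d × (574 − 2.44) g/m³ = 1.22×10^6 g/d = 1223 kg/d.
Biomass produced: P_X = Y_obs·Q·ΔS = 0.2875 × 1223 ≈ 351.6 kg VSS/d.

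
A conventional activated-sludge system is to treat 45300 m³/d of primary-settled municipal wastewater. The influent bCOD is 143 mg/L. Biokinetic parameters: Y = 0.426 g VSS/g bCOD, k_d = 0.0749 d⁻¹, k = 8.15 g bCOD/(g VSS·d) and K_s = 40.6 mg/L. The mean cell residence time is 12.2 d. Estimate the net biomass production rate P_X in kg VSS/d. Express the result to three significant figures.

P_X ≈ 1420 kg VSS/d

For a completely mixed reactor with recycle the Lawrence–McCarty relation gives S = K_s·(1 + k_d·θ_c) / [θ_c·(Y·k − k_d) − 1] = 40.6 × (1 + 0.0749 × 12.2) / [12.2 × (0.426 × 8.15 − 0.0749) − 1] = 77.70 / 40.44 = 1.921 mg/L.
Observed yield with endogenous decay: Y_obs = Y / (1 + k_d·θ_c) = 0.426 / (1 + 0.0749 × 12.2) = 0.426 / 1.914 = 0.2226 g VSS/g bCOD.
Q·(S₀ − S) = 45300 × (143 − 1.92) × 10⁻³ = 6391 kg/d removed.
So the net sludge growth is P_X = 0.2226 × 6391 = 1423 kg VSS/d.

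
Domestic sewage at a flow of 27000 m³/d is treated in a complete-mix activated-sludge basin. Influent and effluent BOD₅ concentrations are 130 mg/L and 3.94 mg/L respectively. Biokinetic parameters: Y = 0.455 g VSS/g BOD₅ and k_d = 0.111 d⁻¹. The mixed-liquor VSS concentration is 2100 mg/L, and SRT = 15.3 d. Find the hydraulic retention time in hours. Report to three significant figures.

Steady-state biomass mass balance: V·X·(1 + k_d·θ_c) = Y·Q·(S₀ − S)·θ_c, so V = 0.455 × 27000 × (130 − 3.94) × 15.3 / [2100 × (1 + 0.111 × 15.3)] = 2.37×10^7 / 5666 = 4182 m³.
HRT = V/Q = 4182 m³ / 27000 m³·d⁻¹ = 0.1549 d × 24 = 3.717 h.

τ ≈ 3.72 h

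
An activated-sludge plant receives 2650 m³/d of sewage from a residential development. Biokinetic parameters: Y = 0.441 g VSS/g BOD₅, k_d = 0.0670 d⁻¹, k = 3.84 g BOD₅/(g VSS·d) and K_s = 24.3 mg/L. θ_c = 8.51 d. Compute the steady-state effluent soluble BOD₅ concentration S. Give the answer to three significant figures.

S ≈ 2.97 mg/L

Effluent substrate depends only on kinetics and SRT: S = K_s(1 + k_d θ_c) / [θ_c(Yk − k_d) − 1] = 24.3 × (1 + 0.0670 × 8.51) / [8.51 × (0.441 × 3.84 − 0.0670) − 1] = 38.16 / 12.84 = 2.971 mg/L.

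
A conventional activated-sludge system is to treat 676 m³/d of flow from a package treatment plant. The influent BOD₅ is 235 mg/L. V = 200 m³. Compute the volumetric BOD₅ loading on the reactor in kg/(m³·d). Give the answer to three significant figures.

L_v ≈ 0.794 kg BOD₅/(m³·d)

L_v = Q S₀ / V = 676 × 235 × 10⁻³ / 200.0 = 0.7943 kg/(m³·d).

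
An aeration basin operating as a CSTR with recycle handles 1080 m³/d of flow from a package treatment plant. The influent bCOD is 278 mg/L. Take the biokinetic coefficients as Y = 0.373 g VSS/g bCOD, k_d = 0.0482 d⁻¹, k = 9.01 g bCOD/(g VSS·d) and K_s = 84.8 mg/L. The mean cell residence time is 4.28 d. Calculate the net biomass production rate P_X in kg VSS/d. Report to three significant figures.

For a completely mixed reactor with recycle the Lawrence–McCarty relation gives S = K_s·(1 + k_d·θ_c) / [θ_c·(Y·k − k_d) − 1] = 84.8 × (1 + 0.0482 × 4.28) / [4.28 × (0.373 × 9.01 − 0.0482) − 1] = 102.3 / 13.18 = 7.763 mg/L.
Correct the yield for decay: Y_obs = Y/(1 + k_d θ_c) = 0.373 / (1 + 0.0482 × 4.28) = 0.373 / 1.206 = 0.3092.
ΔS = 278 − 7.76 = 270.2 mg/L, so the substrate removal rate is 1080 × 270.2/1000 = 291.9 kg bCOD/d.
Biomass produced: P_X = Y_obs·Q·ΔS = 0.3092 × 291.9 ≈ 90.25 kg VSS/d.

P_X ≈ 90.2 kg VSS/d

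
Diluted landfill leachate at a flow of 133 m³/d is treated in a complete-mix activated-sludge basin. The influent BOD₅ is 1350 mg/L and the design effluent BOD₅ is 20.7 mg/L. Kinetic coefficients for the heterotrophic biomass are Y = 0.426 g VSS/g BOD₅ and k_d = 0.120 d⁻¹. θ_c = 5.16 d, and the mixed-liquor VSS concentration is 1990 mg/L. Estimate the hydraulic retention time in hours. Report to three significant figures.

τ ≈ 21.8 h

From the SRT design equation V = Y Q (S₀−S) θ_c / [X (1 + k_d θ_c)] = 0.426 × 133 × (1350 − 20.7) × 5.16 / [1990 × (1 + 0.120 × 5.16)] = 3.89×10^5 / 3222 = 120.6 m³.
Hydraulic retention time τ = V/Q = 120.6 / 133 = 0.9068 d = 21.76 h.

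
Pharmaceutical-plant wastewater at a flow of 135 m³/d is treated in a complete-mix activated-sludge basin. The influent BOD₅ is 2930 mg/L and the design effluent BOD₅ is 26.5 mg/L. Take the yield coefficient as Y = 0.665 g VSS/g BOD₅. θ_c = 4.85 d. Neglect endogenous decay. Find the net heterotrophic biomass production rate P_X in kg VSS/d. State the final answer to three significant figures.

P_X ≈ 261 kg VSS/d

With endogenous decay neglected, the observed yield equals the true yield: Y_obs = Y = 0.665 g VSS/g BOD₅.
Mass of BOD₅ removed per day: Q(S₀ − S) = 135 × 2904 g/m³ = 392.0 kg/d.
P_X = Y_obs · Q(S₀ − S) = 0.6650 × 392.0 = 260.7 kg VSS/d.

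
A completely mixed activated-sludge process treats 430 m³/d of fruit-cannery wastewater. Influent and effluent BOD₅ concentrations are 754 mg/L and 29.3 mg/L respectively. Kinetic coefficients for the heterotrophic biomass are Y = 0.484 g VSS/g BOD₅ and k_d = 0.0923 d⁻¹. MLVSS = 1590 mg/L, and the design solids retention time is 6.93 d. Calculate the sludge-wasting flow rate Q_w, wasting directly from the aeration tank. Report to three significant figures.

Steady-state biomass mass balance: V·X·(1 + k_d·θ_c) = Y·Q·(S₀ − S)·θ_c, so V = 0.484 × 430 × (754 − 29.3) × 6.93 / [1590 × (1 + 0.0923 × 6.93)] = 1.05×10^6 / 2607 = 400.9 m³.
Wasting from the aeration tank: Q_w = V / θ_c = 400.9 / 6.93 = 57.85 m³/d.

Q_w ≈ 57.9 m³/d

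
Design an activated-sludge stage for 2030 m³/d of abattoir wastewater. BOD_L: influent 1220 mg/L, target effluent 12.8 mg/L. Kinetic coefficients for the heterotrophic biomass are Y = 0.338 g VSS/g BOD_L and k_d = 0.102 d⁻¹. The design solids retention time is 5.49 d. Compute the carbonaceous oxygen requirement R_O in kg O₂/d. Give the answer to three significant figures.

Correct the yield for decay: Y_obs = Y/(1 + k_d θ_c) = 0.338 / (1 + 0.102 × 5.49) = 0.338 / 1.560 = 0.2167.
Mass of BOD_L removed per day: Q(S₀ − S) = 2030 × 1207 g/m³ = 2451 kg/d.
P_X = Y_obs·Q·(S₀ − S) = 0.2167 × 2451 = 531.0 kg VSS/d.
R_O = Q·ΔS − 1.42 P_X = 2451 − 754.0 = 1697 kg O₂/d.

R_O ≈ 1700 kg O₂/d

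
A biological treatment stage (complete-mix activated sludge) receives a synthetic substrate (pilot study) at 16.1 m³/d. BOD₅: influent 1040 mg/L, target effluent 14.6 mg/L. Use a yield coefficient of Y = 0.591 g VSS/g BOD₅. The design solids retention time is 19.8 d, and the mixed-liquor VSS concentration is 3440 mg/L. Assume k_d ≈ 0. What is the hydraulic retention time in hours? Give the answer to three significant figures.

τ ≈ 83.7 h

With k_d = 0 the design equation reduces to V = Y Q (S₀−S) θ_c / X = 0.591 × 16.1 × (1040 − 14.6) × 19.8 / 3440 = 56.16 m³.
HRT = V/Q = 56.16 m³ / 16.1 m³·d⁻¹ = 3.488 d × 24 = 83.71 h.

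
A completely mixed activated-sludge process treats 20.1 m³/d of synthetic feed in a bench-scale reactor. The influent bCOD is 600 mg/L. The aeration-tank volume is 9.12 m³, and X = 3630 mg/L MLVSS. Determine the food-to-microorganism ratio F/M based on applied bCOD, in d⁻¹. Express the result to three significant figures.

F/M ≈ 0.364 d⁻¹

F/M = Q·S₀ / (V·X) = 20.1 × 600 / (9.120 × 3630) = 0.3643 g bCOD·(g VSS·d)⁻¹.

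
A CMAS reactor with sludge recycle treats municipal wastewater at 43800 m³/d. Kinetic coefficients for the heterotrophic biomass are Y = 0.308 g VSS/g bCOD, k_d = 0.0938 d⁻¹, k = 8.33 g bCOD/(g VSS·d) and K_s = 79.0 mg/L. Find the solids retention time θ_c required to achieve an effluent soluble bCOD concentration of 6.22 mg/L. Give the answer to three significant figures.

θ_c ≈ 10.7 d

Specific growth rate at S = 6.22 mg/L: μ = YkS/(K_s+S) = 0.308·8.33·6.22/(79.0+6.22) = 0.1873 d⁻¹.
1/θ_c = 0.1873 − 0.0938 = 0.09346 d⁻¹, so θ_c = 10.70 d.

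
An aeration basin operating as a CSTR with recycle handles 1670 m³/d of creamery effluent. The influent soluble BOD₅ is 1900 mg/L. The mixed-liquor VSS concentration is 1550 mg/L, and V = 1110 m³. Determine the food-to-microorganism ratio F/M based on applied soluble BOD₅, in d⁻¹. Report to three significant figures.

F/M ≈ 1.84 d⁻¹

F/M = Q·S₀ / (V·X) = 1670 × 1900 / (1110 × 1550) = 1.844 g soluble BOD₅·(g VSS·d)⁻¹.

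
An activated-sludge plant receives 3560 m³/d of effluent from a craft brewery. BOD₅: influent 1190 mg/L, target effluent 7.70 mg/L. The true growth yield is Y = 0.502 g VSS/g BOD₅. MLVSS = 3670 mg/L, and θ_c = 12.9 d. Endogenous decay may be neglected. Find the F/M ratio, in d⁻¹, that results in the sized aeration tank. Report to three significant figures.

F/M ≈ 0.155 d⁻¹

V·X = Y·Q·ΔS·θ_c gives V = 0.502 × 3560 × (1190 − 7.70) × 12.9 / 3670 = 7427 m³.
F/M = Q·S₀ / (V·X) = 3560 × 1190 / (7427 × 3670) = 0.1554 g BOD₅·(g VSS·d)⁻¹.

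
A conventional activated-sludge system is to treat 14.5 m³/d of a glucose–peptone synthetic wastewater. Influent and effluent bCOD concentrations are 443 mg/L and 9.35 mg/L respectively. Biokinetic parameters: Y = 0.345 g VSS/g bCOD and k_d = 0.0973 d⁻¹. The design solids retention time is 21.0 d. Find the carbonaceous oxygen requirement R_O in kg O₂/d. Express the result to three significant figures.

Correct the yield for decay: Y_obs = Y/(1 + k_d θ_c) = 0.345 / (1 + 0.0973 × 21.0) = 0.345 / 3.043 = 0.1134.
Mass of bCOD removed per day: Q(S₀ − S) = 14.5 × 433.6 g/m³ = 6.288 kg/d.
P_X = Y_obs·Q·(S₀ − S) = 0.1134 × 6.288 = 0.7128 kg VSS/d.
R_O = Q·ΔS − 1.42 P_X = 6.288 − 1.012 = 5.276 kg O₂/d.

R_O ≈ 5.28 kg O₂/d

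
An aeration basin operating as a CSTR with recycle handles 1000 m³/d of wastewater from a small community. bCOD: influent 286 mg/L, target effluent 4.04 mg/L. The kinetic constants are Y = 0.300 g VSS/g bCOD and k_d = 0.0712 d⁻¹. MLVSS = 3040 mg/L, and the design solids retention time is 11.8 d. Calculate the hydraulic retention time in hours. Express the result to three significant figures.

τ ≈ 4.28 h

Rearranging the biomass balance for a CMAS with decay, V = Y·Q·ΔS·θ_c / [X·(1+k_d θ_c)] = 0.300 × 1000 × (286 − 4.04) × 11.8 / [3040 × (1 + 0.0712 × 11.8)] = 9.98×10^5 / 5594 = 178.4 m³.
τ = V/Q = 178.4/1000 = 0.1784 d, or 4.282 h.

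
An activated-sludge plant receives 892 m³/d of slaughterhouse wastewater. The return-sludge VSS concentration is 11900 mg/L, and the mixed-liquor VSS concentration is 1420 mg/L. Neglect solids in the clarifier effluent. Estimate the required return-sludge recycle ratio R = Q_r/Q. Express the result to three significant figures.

Solids balance on the clarifier gives (1+R)X = R·X_r, so R = X/(X_r − X) = 1420 / (11900 − 1420) = 0.1355.

R ≈ 0.135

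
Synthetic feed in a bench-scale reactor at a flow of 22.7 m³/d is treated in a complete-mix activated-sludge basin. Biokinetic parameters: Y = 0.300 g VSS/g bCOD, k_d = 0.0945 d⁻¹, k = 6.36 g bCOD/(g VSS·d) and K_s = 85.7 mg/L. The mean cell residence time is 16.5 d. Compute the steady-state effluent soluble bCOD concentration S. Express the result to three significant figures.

S ≈ 7.58 mg/L

From the Monod/SRT balance for a CMAS, S = K_s·(1+k_d θ_c)/[θ_c·(Y k − k_d) − 1] = 85.7 × (1 + 0.0945 × 16.5) / [16.5 × (0.300 × 6.36 − 0.0945) − 1] = 219.3 / 28.92 = 7.583 mg/L.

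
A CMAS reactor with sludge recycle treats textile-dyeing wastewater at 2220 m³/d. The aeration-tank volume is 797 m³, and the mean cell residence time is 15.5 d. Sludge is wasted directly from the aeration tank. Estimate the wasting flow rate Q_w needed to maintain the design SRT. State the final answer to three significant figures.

Q_w ≈ 51.4 m³/d

For wasting at MLVSS concentration, Q_w = V/θ_c = 797.0/15.5 = 51.42 m³/d.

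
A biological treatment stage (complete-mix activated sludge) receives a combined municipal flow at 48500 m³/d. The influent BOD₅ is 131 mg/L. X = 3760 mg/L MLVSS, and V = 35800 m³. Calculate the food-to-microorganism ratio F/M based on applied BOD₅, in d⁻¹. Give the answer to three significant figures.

F/M ≈ 0.0472 d⁻¹

F/M = Q·S₀ / (V·X) = 48500 × 131 / (35800 × 3760) = 0.04720 g BOD₅·(g VSS·d)⁻¹.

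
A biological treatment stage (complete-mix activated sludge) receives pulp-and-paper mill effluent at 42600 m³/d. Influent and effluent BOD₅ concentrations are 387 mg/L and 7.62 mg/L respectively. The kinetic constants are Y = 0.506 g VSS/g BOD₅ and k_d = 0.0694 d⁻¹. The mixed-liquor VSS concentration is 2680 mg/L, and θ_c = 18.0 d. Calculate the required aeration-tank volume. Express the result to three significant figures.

V ≈ 24400 m³

Steady-state biomass mass balance: V·X·(1 + k_d·θ_c) = Y·Q·(S₀ − S)·θ_c, so V = 0.506 × 42600 × (387 − 7.62) × 18.0 / [2680 × (1 + 0.0694 × 18.0)] = 1.47×10^8 / 6028 = 24420 m³.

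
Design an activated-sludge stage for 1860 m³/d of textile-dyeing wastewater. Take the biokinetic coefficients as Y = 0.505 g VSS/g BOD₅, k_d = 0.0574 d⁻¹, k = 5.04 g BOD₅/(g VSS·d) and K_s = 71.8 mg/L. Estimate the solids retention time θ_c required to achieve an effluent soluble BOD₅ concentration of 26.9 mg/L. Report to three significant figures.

θ_c ≈ 1.57 d

Specific growth rate at S = 26.9 mg/L: μ = YkS/(K_s+S) = 0.505·5.04·26.9/(71.8+26.9) = 0.6937 d⁻¹.
1/θ_c = 0.6937 − 0.0574 = 0.6363 d⁻¹, so θ_c = 1.572 d.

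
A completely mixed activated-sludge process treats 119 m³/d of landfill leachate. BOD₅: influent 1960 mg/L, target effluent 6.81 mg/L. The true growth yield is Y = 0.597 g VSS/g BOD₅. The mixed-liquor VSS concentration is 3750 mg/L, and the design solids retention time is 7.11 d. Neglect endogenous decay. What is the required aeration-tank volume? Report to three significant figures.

V ≈ 263 m³

Biomass mass balance (decay neglected): V·X = Y·Q·(S₀ − S)·θ_c, so V = 0.597 × 119 × (1960 − 6.81) × 7.11 / 3750 = 263.1 m³.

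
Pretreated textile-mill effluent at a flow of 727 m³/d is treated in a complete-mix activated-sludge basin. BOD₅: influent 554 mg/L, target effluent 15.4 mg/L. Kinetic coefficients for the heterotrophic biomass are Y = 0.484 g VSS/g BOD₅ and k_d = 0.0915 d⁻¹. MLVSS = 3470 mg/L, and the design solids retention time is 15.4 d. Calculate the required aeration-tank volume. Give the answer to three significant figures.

V ≈ 349 m³

Rearranging the biomass balance for a CMAS with decay, V = Y·Q·ΔS·θ_c / [X·(1+k_d θ_c)] = 0.484 × 727 × (554 − 15.4) × 15.4 / [3470 × (1 + 0.0915 × 15.4)] = 2.92×10^6 / 8360 = 349.1 m³.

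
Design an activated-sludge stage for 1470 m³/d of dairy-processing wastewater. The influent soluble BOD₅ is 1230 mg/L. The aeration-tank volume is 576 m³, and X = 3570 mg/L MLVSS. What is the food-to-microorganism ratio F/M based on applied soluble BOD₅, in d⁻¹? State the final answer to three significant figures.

F/M ≈ 0.879 d⁻¹

F/M = applied load / biomass = Q·S₀/(V·X) = 1470 × 1230 / (576.0 × 3570) = 0.8793 d⁻¹.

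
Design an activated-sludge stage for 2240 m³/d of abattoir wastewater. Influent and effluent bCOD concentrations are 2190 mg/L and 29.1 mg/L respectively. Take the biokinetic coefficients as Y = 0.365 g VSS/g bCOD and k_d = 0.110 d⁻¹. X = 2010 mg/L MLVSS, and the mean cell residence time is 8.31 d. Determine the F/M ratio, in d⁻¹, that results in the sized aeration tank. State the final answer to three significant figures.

F/M ≈ 0.640 d⁻¹

From the SRT design equation V = Y Q (S₀−S) θ_c / [X (1 + k_d θ_c)] = 0.365 × 2240 × (2190 − 29.1) × 8.31 / [2010 × (1 + 0.110 × 8.31)] = 1.47×10^7 / 3847 = 3816 m³.
Food-to-microorganism ratio F/M = Q S₀ / (V X) = 2240 × 2190 / (3816 × 2010) = 0.6396 d⁻¹.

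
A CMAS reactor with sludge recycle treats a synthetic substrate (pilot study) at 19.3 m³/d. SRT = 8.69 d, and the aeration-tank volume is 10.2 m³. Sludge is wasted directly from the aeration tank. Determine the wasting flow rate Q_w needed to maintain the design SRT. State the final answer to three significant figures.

Q_w ≈ 1.17 m³/d

Wasting from the aeration tank: Q_w = V / θ_c = 10.20 / 8.69 = 1.174 m³/d.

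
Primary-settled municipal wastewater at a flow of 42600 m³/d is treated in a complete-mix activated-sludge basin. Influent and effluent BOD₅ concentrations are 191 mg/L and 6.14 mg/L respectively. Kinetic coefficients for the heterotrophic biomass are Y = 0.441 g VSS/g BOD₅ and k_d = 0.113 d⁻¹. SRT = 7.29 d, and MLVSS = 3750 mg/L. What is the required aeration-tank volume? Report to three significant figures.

Steady-state biomass mass balance: V·X·(1 + k_d·θ_c) = Y·Q·(S₀ − S)·θ_c, so V = 0.441 × 42600 × (191 − 6.14) × 7.29 / [3750 × (1 + 0.113 × 7.29)] = 2.53×10^7 / 6839 = 3702 m³.

V ≈ 3700 m³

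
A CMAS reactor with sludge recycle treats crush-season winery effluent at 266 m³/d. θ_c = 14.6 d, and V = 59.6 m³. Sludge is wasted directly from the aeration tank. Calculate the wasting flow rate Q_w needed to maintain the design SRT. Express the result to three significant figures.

Q_w ≈ 4.08 m³/d

Wasting from the aeration tank: Q_w = V / θ_c = 59.60 / 14.6 = 4.082 m³/d.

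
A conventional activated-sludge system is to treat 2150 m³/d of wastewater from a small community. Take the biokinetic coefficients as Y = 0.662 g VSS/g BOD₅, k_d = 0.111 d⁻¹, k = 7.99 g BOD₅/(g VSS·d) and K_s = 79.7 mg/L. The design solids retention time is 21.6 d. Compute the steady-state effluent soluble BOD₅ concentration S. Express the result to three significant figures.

S ≈ 2.44 mg/L

For a completely mixed reactor with recycle the Lawrence–McCarty relation gives S = K_s·(1 + k_d·θ_c) / [θ_c·(Y·k − k_d) − 1] = 79.7 × (1 + 0.111 × 21.6) / [21.6 × (0.662 × 7.99 − 0.111) − 1] = 270.8 / 110.9 = 2.443 mg/L.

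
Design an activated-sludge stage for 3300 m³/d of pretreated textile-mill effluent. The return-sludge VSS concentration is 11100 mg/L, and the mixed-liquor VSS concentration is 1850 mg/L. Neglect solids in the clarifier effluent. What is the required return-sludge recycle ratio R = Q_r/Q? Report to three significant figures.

R ≈ 0.200

Mass balance around the secondary clarifier (neglecting effluent solids): R = X / (X_r − X) = 1850 / (11100 − 1850) = 0.2000.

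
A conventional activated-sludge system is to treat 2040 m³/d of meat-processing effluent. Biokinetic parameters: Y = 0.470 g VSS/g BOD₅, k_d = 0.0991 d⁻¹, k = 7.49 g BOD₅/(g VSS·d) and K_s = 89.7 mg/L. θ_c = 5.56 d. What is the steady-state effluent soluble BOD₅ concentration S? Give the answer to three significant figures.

From the Monod/SRT balance for a CMAS, S = K_s·(1+k_d θ_c)/[θ_c·(Y k − k_d) − 1] = 89.7 × (1 + 0.0991 × 5.56) / [5.56 × (0.470 × 7.49 − 0.0991) − 1] = 139.1 / 18.02 = 7.720 mg/L.

S ≈ 7.72 mg/L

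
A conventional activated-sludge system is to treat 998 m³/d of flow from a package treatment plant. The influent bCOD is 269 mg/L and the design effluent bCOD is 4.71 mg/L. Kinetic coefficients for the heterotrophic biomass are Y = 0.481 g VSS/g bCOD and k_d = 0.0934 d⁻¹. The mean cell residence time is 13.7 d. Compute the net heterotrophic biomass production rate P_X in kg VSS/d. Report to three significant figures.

Observed yield with endogenous decay: Y_obs = Y / (1 + k_d·θ_c) = 0.481 / (1 + 0.0934 × 13.7) = 0.481 / 2.280 = 0.2110 g VSS/g bCOD.
Substrate removed = Q·(S₀ − S) = 998 m³/d × (269 − 4.71) g/m³ = 2.64×10^5 g/d = 263.8 kg/d.
Net biomass production P_X = Y_obs × Q·(S₀ − S) = 0.2110 × 263.8 = 55.65 kg VSS/d.

P_X ≈ 55.7 kg VSS/d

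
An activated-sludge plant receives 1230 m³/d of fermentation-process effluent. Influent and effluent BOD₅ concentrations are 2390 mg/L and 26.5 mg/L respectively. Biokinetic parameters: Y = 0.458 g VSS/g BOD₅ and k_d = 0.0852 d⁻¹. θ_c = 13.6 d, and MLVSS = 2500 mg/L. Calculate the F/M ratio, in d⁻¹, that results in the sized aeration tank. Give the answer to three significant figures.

F/M ≈ 0.350 d⁻¹

Rearranging the biomass balance for a CMAS with decay, V = Y·Q·ΔS·θ_c / [X·(1+k_d θ_c)] = 0.458 × 1230 × (2390 − 26.5) × 13.6 / [2500 × (1 + 0.0852 × 13.6)] = 1.81×10^7 / 5397 = 3355 m³.
F/M = applied load / biomass = Q·S₀/(V·X) = 1230 × 2390 / (3355 × 2500) = 0.3505 d⁻¹.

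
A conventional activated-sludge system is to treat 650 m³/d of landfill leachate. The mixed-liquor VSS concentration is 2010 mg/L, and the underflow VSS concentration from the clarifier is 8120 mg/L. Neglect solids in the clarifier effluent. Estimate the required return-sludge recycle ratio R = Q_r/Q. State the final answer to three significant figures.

R ≈ 0.329

R = Q_r/Q = X/(X_r − X) = 2010 / (8120 − 2010) = 0.3290.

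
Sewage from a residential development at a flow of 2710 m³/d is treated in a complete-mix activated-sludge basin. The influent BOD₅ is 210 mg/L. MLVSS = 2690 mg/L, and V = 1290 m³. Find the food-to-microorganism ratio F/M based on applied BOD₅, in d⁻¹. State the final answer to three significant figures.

F/M = Q·S₀ / (V·X) = 2710 × 210 / (1290 × 2690) = 0.1640 g BOD₅·(g VSS·d)⁻¹.

F/M ≈ 0.164 d⁻¹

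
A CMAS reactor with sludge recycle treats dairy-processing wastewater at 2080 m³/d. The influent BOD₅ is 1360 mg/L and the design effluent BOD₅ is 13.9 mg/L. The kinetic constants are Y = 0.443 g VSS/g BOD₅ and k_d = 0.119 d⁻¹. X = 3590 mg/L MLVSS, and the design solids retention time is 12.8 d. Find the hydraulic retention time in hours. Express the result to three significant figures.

τ ≈ 20.2 h

From the SRT design equation V = Y Q (S₀−S) θ_c / [X (1 + k_d θ_c)] = 0.443 × 2080 × (1360 − 13.9) × 12.8 / [3590 × (1 + 0.119 × 12.8)] = 1.59×10^7 / 9058 = 1753 m³.
τ = V/Q = 1753/2080 = 0.8426 d, or 20.22 h.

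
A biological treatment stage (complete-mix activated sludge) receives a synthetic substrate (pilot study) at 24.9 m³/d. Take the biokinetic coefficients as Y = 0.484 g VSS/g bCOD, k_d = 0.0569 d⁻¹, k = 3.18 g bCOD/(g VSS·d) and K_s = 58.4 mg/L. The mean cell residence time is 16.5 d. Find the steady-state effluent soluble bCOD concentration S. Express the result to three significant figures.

S ≈ 4.83 mg/L

For a completely mixed reactor with recycle the Lawrence–McCarty relation gives S = K_s·(1 + k_d·θ_c) / [θ_c·(Y·k − k_d) − 1] = 58.4 × (1 + 0.0569 × 16.5) / [16.5 × (0.484 × 3.18 − 0.0569) − 1] = 113.2 / 23.46 = 4.827 mg/L.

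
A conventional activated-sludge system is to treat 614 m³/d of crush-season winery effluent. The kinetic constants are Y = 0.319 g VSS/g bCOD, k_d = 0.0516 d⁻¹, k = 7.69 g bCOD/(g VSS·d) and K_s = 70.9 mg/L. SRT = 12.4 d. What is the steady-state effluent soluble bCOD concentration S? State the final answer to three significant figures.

Effluent substrate depends only on kinetics and SRT: S = K_s(1 + k_d θ_c) / [θ_c(Yk − k_d) − 1] = 70.9 × (1 + 0.0516 × 12.4) / [12.4 × (0.319 × 7.69 − 0.0516) − 1] = 116.3 / 28.78 = 4.040 mg/L.

S ≈ 4.04 mg/L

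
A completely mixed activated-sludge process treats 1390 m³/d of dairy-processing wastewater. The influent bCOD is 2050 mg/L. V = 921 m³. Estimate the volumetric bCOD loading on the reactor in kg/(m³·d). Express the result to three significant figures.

L_v ≈ 3.09 kg bCOD/(m³·d)

L_v = Q S₀ / V = 1390 × 2050 × 10⁻³ / 921.0 = 3.094 kg/(m³·d).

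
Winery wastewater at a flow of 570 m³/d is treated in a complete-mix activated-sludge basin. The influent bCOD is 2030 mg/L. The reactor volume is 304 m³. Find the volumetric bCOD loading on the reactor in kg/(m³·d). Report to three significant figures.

Applied bCOD load per unit volume = Q·S₀/V = (570 × 2030/1000)/304.0 = 3.806 kg bCOD·m⁻³·d⁻¹.

L_v ≈ 3.81 kg bCOD/(m³·d)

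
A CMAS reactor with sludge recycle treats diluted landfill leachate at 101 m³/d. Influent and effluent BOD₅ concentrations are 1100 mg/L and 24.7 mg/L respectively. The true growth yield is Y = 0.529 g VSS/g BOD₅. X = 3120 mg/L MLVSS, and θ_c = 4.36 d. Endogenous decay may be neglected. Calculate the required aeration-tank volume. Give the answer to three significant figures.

V·X = Y·Q·ΔS·θ_c gives V = 0.529 × 101 × (1100 − 24.7) × 4.36 / 3120 = 80.29 m³.

V ≈ 80.3 m³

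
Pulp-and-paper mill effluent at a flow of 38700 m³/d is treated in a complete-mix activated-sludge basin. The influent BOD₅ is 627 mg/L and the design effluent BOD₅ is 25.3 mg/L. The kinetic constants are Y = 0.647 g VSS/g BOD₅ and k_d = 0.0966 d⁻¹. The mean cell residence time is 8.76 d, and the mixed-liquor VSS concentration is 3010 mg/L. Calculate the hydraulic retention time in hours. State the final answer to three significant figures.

τ ≈ 14.7 h

From the SRT design equation V = Y Q (S₀−S) θ_c / [X (1 + k_d θ_c)] = 0.647 × 38700 × (627 − 25.3) × 8.76 / [3010 × (1 + 0.0966 × 8.76)] = 1.32×10^8 / 5557 = 23749 m³.
τ = V/Q = 23749/38700 = 0.6137 d, or 14.73 h.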